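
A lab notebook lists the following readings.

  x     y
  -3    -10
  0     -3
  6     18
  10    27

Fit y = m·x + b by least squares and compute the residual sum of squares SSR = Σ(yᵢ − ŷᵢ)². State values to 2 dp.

SSR = 6.57

From the data, Σx·x = 145, Σx = 13, Σ1 = 4.
And Σx·y = 408, Σy = 32.
Normal equations: [[145, 13]; [13, 4]]·[m, b]ᵀ = [408, 32]ᵀ.
det = 145·4 − 13² = 411.
m = (408·4 − 13·32)/411 = 1216/411; b = (145·32 − 13·408)/411 = -664/411.
Residuals: 202/411, -569/411, 766/411, -133/137; SSR = 2702/411.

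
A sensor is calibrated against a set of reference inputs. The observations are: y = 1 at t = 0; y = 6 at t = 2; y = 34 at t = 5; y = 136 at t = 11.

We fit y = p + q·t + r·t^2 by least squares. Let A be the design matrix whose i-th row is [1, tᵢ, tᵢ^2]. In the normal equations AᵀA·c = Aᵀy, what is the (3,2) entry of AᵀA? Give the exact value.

1464

Row 3 ↔ basis t^2, column 2 ↔ basis t, so (AᵀA)_{3,2} = Σᵢ (t^2)·(t) = (0)·(0) + (4)·(2) + (25)·(5) + (121)·(11) = 1464.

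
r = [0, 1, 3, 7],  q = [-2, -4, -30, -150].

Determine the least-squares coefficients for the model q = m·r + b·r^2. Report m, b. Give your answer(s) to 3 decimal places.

Forming AᵀA = [[59, 371]; [371, 2483]] and Aᵀq = [-1144, -7624]ᵀ gives AᵀA·[m, b]ᵀ = Aᵀq.
Eliminating b: 2483·(row 1) − 371·(row 2) gives 8856·m = 2483·(-1144) − 371·(-7624) = -12048, so m = -502/369.
Then b = ((-7624) − 371·(-502/369))/2483 = -1058/369.

m = -1.360, b = -2.867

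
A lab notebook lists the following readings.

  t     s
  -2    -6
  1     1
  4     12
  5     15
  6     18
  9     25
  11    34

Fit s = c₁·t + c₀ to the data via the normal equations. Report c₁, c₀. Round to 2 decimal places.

Setting ∂/∂c₁ … = 0 gives: 284·c₁ + 34·c₀ = 843;  34·c₁ + 7·c₀ = 99.
(Σt·t = 284, Σt = 34, Σ1 = 7, Σt·s = 843, Σs = 99.)
Eliminating c₀: 7·(row 1) − 34·(row 2) gives 832·c₁ = 7·843 − 34·99 = 2535, so c₁ = 195/64.
Then c₀ = (99 − 34·(195/64))/7 = -21/32.

c₁ = 3.05, c₀ = -0.66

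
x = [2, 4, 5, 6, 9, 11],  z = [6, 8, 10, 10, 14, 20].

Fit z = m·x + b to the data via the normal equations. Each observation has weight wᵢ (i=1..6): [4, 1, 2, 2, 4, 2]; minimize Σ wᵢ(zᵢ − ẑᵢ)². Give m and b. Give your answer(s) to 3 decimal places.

m = 1.372, b = 2.788

Sums needed: Σwᵢ·x·x = 720, Σwᵢ·x = 92, Σwᵢ·1 = 15.
And Σwᵢ·x·z = 1244, Σwᵢ·z = 168.
MᵀWM·[m, b]ᵀ = MᵀWz becomes [[720, 92]; [92, 15]]·[m, b]ᵀ = [1244, 168]ᵀ.
det = 720·15 − 92² = 2336.
m = (1244·15 − 92·168)/2336 = 801/584; b = (720·168 − 92·1244)/2336 = 407/146.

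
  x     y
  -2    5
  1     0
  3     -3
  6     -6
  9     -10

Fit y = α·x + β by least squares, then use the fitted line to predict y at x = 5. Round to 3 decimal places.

With design matrix M, MᵀM = [[131, 17]; [17, 5]] and Mᵀy = [-145, -14]ᵀ.
Δ = 131·5 − 17² = 366.
α = ((-145)·5 − 17·(-14))/366 = -487/366; β = (131·(-14) − 17·(-145))/366 = 631/366.
At x = 5: ŷ = (-487/366)·(5) + (631/366)·(1) = -902/183.

ŷ = -4.929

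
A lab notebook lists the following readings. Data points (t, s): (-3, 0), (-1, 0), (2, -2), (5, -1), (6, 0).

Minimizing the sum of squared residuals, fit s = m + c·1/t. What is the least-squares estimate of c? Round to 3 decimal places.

c = -1.068

The normal equations are: 5·m + (-7/15)·c = -3;  (-7/15)·m + (643/450)·c = -6/5.
(Σ1 = 5, Σ1/t = -7/15, Σ1/t·1/t = 643/450, Σs = -3, Σ1/t·s = -6/5.)
Determinant 5·(643/450) − (-7/15)² = 1039/150.
m = ((-3)·(643/450) − (-7/15)·(-6/5))/(1039/150) = -727/1039; c = (5·(-6/5) − (-7/15)·(-3))/(1039/150) = -1110/1039.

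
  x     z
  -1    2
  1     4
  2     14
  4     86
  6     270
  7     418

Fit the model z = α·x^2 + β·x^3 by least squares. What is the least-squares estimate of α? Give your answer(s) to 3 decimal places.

α = 1.292

Entries of AᵀA: Σx^2·x^2 = 3971, Σx^2·x^3 = 25639, Σx^3·x^3 = 168467.
Moment sums: Σx^2·z = 31640, Σx^3·z = 207312.
det = 3971·168467 − 25639² = 11624136.
α = (31640·168467 − 25639·207312)/11624136 = 1877939/1453017; β = (3971·207312 − 25639·31640)/11624136 = 1502249/1453017.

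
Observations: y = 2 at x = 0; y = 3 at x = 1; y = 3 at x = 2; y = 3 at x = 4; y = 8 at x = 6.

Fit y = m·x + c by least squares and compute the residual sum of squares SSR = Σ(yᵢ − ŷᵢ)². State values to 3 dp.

Setting ∂/∂m … = 0 gives: 57·m + 13·c = 69;  13·m + 5·c = 19.
det = 57·5 − 13² = 116.
m = (69·5 − 13·19)/116 = 49/58; c = (57·19 − 13·69)/116 = 93/58.
Residuals: 23/58, 16/29, -17/58, -115/58, 77/58; SSR = 181/29.

SSR = 6.241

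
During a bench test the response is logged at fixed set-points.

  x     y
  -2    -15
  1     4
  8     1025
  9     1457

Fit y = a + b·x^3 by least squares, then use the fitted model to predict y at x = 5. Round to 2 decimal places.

ŷ = 251.26

With design matrix A, AᵀA = [[4, 1234]; [1234, 793650]] and Aᵀy = [2471, 1587077]ᵀ.
det = 4·793650 − 1234² = 1651844.
a = (2471·793650 − 1234·1587077)/1651844 = 664033/412961; b = (4·1587077 − 1234·2471)/1651844 = 1649547/825922.
At x = 5: ŷ = (664033/412961)·(1) + (1649547/825922)·(125) = 207521441/825922.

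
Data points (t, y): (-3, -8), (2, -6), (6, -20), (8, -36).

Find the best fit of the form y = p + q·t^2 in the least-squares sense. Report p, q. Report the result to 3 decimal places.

p = -3.447, q = -0.497

Forming MᵀM = [[4, 113]; [113, 5489]] and Mᵀy = [-70, -3120]ᵀ gives MᵀM·[p, q]ᵀ = Mᵀy.
Eliminating q: 5489·(row 1) − 113·(row 2) gives 9187·p = 5489·(-70) − 113·(-3120) = -31670, so p = -31670/9187.
Then q = ((-3120) − 113·(-31670/9187))/5489 = -4570/9187.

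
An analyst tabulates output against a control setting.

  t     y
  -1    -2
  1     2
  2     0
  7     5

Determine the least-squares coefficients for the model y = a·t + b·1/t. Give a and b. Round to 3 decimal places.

With design matrix X, XᵀX = [[55, 4]; [4, 445/196]] and Xᵀy = [39, 33/7]ᵀ.
Δ = 55·(445/196) − 4² = 21339/196.
a = (39·(445/196) − 4·(33/7))/(21339/196) = 4553/7113; b = (55·(33/7) − 4·39)/(21339/196) = 6748/7113.

a = 0.640, b = 0.949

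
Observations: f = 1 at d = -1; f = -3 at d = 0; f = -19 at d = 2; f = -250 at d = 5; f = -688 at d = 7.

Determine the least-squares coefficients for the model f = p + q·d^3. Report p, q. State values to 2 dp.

Sums needed: Σ1 = 5, Σd^3 = 475, Σd^3·d^3 = 133339.
Moment sums: Σf = -959, Σd^3·f = -267387.
So MᵀM·[p, q]ᵀ = Mᵀf: [[5, 475]; [475, 133339]]·[p, q]ᵀ = [-959, -267387]ᵀ.
det = 5·133339 − 475² = 441070.
p = ((-959)·133339 − 475·(-267387))/441070 = -431638/220535; q = (5·(-267387) − 475·(-959))/441070 = -88141/44107.

p = -1.96, q = -2.00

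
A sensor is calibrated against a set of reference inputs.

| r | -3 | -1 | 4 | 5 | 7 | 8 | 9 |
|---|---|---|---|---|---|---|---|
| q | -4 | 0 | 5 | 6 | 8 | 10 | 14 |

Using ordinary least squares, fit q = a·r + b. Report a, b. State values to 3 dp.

Normal-equation sums: Σr·r = 245, Σr = 29, Σ1 = 7.
And Σr·q = 324, Σq = 39.
So XᵀX·[a, b]ᵀ = Xᵀq: [[245, 29]; [29, 7]]·[a, b]ᵀ = [324, 39]ᵀ.
Δ = 245·7 − 29² = 874.
a = (324·7 − 29·39)/874 = 1137/874; b = (245·39 − 29·324)/874 = 159/874.

a = 1.301, b = 0.182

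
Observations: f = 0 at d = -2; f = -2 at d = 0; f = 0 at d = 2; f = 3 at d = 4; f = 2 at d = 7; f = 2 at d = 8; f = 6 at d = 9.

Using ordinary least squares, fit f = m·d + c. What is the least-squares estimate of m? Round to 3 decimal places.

Compute the Gram sums: Σd·d = 218, Σd = 28, Σ1 = 7.
For Mᵀf: Σd·f = 96, Σf = 11.
Normal equations: [[218, 28]; [28, 7]]·[m, c]ᵀ = [96, 11]ᵀ.
Eliminating c: 7·(row 1) − 28·(row 2) gives 742·m = 7·96 − 28·11 = 364, so m = 26/53.
Then c = (11 − 28·(26/53))/7 = -145/371.

m = 0.491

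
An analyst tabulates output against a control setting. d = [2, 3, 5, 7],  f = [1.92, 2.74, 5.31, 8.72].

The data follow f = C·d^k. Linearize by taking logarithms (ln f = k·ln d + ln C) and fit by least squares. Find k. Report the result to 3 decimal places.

k = 1.216

With ln fᵢ as the transformed response and ln dᵢ as the regressor:
Σln d = 5.3471, Σ(ln d)² = 8.0643, Σln f = 5.4955, Σln d·ln f = 8.4607.
Equations: 8.0643·k + 5.3471·ln C = 8.4607;  5.3471·k + 4·ln C = 5.4955.
Slope k = (n·Σln d·ln f − Σln d·Σln f)/(n·Σ(ln d)² − (Σln d)²) = (4·8.4607 − 5.3471·5.4955)/3.6655 = 1.21618; ln C = (Σln f − k·Σln d)/n = -0.25188.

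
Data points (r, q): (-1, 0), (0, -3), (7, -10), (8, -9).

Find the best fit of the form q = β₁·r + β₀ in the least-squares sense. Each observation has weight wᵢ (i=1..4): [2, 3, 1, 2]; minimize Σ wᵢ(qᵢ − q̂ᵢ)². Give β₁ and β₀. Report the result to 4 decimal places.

β₁ = -0.9435, β₀ = -2.1483

Setting ∂/∂β₁ … = 0 gives: 179·β₁ + 21·β₀ = -214;  21·β₁ + 8·β₀ = -37.
Determinant 179·8 − 21² = 991.
β₁ = ((-214)·8 − 21·(-37))/991 = -935/991; β₀ = (179·(-37) − 21·(-214))/991 = -2129/991.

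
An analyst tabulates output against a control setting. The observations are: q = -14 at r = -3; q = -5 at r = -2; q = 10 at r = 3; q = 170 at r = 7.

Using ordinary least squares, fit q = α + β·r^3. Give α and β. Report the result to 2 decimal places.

α = -1.59, β = 0.50

Entries of AᵀA: Σ1 = 4, Σr^3 = 335, Σr^3·r^3 = 119171.
Moment sums: Σq = 161, Σr^3·q = 58998.
So AᵀA·[α, β]ᵀ = Aᵀq: [[4, 335]; [335, 119171]]·[α, β]ᵀ = [161, 58998]ᵀ.
Determinant 4·119171 − 335² = 364459.
α = (161·119171 − 335·58998)/364459 = -577799/364459; β = (4·58998 − 335·161)/364459 = 182057/364459.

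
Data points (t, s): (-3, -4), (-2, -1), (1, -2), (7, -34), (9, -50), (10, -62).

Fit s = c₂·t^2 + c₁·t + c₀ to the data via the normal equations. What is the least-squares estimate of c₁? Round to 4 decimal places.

Entries of AᵀA: Σt^2·t^2 = 19060, Σt^2·t = 2038, Σt^2 = 244, Σt·t = 244, Σt = 22, Σ1 = 6.
And Σt^2·s = -11958, Σt·s = -1296, Σs = -153.
Inverting the 3×3 Gram matrix, [c₂, c₁, c₀]ᵀ = [-197/378, -23/27, -149/126]ᵀ.

c₁ = -0.8519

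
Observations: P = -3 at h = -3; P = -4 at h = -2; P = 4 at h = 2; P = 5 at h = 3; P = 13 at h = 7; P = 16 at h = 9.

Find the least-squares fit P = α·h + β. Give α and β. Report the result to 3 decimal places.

Normal-equation sums: Σh·h = 156, Σh = 16, Σ1 = 6.
Right-hand side: Σh·P = 275, ΣP = 31.
Δ = 156·6 − 16² = 680.
α = (275·6 − 16·31)/680 = 577/340; β = (156·31 − 16·275)/680 = 109/170.

α = 1.697, β = 0.641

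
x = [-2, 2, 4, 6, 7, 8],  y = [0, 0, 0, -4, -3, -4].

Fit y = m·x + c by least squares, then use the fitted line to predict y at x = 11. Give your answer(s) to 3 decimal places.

The normal equations are: 173·m + 25·c = -77;  25·m + 6·c = -11.
(Σx·x = 173, Σx = 25, Σ1 = 6, Σx·y = -77, Σy = -11.)
Eliminating c: 6·(row 1) − 25·(row 2) gives 413·m = 6·(-77) − 25·(-11) = -187, so m = -187/413.
Then c = ((-11) − 25·(-187/413))/6 = 22/413.
At x = 11: ŷ = (-187/413)·(11) + (22/413)·(1) = -2035/413.

ŷ = -4.927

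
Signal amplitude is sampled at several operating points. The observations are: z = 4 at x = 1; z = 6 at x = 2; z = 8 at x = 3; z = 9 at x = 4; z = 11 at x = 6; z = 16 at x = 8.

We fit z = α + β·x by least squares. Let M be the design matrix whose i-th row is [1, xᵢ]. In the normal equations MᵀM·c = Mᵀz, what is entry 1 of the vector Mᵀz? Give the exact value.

54

Entry 1 ↔ basis 1, so (Mᵀz)_{1} = Σᵢ zᵢ = (1)·(4) + (1)·(6) + (1)·(8) + (1)·(9) + (1)·(11) + (1)·(16) = 54.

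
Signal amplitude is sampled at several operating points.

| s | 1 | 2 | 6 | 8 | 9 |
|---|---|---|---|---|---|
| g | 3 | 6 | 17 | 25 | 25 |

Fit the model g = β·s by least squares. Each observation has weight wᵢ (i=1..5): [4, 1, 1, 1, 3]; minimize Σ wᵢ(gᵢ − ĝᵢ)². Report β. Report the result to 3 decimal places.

From the data, Σwᵢ·s·s = 351.
Right-hand side: Σwᵢ·s·g = 1001.
β = 1001/351 = 2.85185.

β = 2.852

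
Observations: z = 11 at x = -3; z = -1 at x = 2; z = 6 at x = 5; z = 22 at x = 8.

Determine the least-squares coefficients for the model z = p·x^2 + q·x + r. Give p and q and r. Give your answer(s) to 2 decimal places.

p = 0.56, q = -1.78, r = 0.59

From the data, Σx^2·x^2 = 4818, Σx^2·x = 618, Σx^2 = 102, Σx·x = 102, Σx = 12, Σ1 = 4.
Right-hand side: Σx^2·z = 1653, Σx·z = 171, Σz = 38.
Normal equations: [[4818, 618, 102]; [618, 102, 12]; [102, 12, 4]]·[p, q, r]ᵀ = [1653, 171, 38]ᵀ.
Inverting the 3×3 Gram matrix, [p, q, r]ᵀ = [1520/2721, -9671/5442, 532/907]ᵀ.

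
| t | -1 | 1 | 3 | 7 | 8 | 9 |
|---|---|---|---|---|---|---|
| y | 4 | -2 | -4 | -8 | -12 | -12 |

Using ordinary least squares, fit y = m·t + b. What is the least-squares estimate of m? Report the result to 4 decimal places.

The normal equations are: 205·m + 27·b = -278;  27·m + 6·b = -34.
(Σt·t = 205, Σt = 27, Σ1 = 6, Σt·y = -278, Σy = -34.)
Determinant 205·6 − 27² = 501.
m = ((-278)·6 − 27·(-34))/501 = -250/167; b = (205·(-34) − 27·(-278))/501 = 536/501.

m = -1.4970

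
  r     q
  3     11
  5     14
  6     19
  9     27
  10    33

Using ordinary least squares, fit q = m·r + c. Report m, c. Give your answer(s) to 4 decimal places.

m = 3.1205, c = 0.2048

Sums needed: Σr·r = 251, Σr = 33, Σ1 = 5.
Right-hand side: Σr·q = 790, Σq = 104.
Normal equations: [[251, 33]; [33, 5]]·[m, c]ᵀ = [790, 104]ᵀ.
Δ = 251·5 − 33² = 166.
m = (790·5 − 33·104)/166 = 259/83; c = (251·104 − 33·790)/166 = 17/83.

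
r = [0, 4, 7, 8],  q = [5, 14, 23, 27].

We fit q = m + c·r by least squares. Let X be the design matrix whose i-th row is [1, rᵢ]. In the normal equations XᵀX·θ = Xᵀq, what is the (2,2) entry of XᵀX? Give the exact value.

Row 2 ↔ basis r, column 2 ↔ basis r, so (XᵀX)_{2,2} = Σᵢ (r)·(r) = (0)·(0) + (4)·(4) + (7)·(7) + (8)·(8) = 129.

129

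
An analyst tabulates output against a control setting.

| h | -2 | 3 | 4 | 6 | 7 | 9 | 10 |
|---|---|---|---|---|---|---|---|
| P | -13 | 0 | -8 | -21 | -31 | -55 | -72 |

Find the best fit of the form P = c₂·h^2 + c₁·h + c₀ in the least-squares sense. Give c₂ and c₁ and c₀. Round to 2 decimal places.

Setting ∂/∂c₂ … = 0 gives: 20611·c₂ + 2371·c₁ + 295·c₀ = -14110;  2371·c₂ + 295·c₁ + 37·c₀ = -1564;  295·c₂ + 37·c₁ + 7·c₀ = -200.
(Σh^2·h^2 = 20611, Σh^2·h = 2371, Σh^2 = 295, Σh·h = 295, Σh = 37, Σ1 = 7, Σh^2·P = -14110, Σh·P = -1564, ΣP = -200.)
Solving the 3×3 system (Gaussian elimination) gives c₂ = -29842/30009, c₁ = 90647/30009, c₀ = -78907/30009.

c₂ = -0.99, c₁ = 3.02, c₀ = -2.63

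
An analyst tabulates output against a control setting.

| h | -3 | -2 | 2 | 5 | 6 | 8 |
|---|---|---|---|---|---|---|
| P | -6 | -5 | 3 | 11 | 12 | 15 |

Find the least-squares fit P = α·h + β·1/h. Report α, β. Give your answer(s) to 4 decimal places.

α = 1.9595, β = 0.4575

The normal equations are: 142·α + 6·β = 281;  6·α + (10001/14400)·β = 483/40.
(Σh·h = 142, Σh·1/h = 6, Σ1/h·1/h = 10001/14400, Σh·P = 281, Σ1/h·P = 483/40.)
Δ = 142·(10001/14400) − 6² = 450871/7200.
α = (281·(10001/14400) − 6·(483/40))/(450871/7200) = 1767001/901742; β = (142·(483/40) − 6·281)/(450871/7200) = 206280/450871.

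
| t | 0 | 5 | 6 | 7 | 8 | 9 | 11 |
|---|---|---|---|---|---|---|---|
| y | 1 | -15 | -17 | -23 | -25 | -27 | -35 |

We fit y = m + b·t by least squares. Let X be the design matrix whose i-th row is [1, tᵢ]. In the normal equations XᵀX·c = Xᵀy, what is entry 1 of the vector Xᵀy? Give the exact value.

-141

Entry 1 ↔ basis 1, so (Xᵀy)_{1} = Σᵢ yᵢ = (1)·(1) + (1)·(-15) + (1)·(-17) + (1)·(-23) + (1)·(-25) + (1)·(-27) + (1)·(-35) = -141.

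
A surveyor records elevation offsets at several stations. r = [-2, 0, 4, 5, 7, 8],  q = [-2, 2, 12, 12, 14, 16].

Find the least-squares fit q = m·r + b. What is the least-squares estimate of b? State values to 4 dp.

b = 2.3621

Sums needed: Σr·r = 158, Σr = 22, Σ1 = 6.
For Xᵀq: Σr·q = 338, Σq = 54.
det = 158·6 − 22² = 464.
m = (338·6 − 22·54)/464 = 105/58; b = (158·54 − 22·338)/464 = 137/58.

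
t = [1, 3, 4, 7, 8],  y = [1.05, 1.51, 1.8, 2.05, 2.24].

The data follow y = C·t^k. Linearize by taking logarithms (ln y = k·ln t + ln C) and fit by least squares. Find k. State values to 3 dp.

Taking logs, ln y = k·ln t + ln C, so regress ln y on ln t.
Σln t = 6.5103, Σ(ln t)² = 11.2394, Σln y = 2.5730, Σln t·ln y = 4.3415.
Normal system: [[11.2394, 6.5103]; [6.5103, 5]]·[k, ln C]ᵀ = [4.3415, 2.5730]ᵀ.
Δ = 11.2394·5 − (6.5103)² = 13.8136; k = (4.3415·5 − 6.5103·2.5730)/13.8136 = 0.35881, ln C = (11.2394·2.5730 − 6.5103·4.3415)/13.8136 = 0.04741.

k = 0.359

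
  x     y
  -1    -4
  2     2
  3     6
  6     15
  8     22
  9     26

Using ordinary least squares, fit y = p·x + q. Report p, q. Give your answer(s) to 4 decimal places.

p = 3.0544, q = -2.5782

Entries of AᵀA: Σx·x = 195, Σx = 27, Σ1 = 6.
Right-hand side: Σx·y = 526, Σy = 67.
Normal equations: [[195, 27]; [27, 6]]·[p, q]ᵀ = [526, 67]ᵀ.
Δ = 195·6 − 27² = 441.
p = (526·6 − 27·67)/441 = 449/147; q = (195·67 − 27·526)/441 = -379/147.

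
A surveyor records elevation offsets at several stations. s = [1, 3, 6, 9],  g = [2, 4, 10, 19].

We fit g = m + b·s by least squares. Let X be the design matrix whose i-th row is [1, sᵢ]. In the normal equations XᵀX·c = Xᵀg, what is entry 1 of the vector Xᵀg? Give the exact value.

35

Entry 1 ↔ basis 1, so (Xᵀg)_{1} = Σᵢ gᵢ = (1)·(2) + (1)·(4) + (1)·(10) + (1)·(19) = 35.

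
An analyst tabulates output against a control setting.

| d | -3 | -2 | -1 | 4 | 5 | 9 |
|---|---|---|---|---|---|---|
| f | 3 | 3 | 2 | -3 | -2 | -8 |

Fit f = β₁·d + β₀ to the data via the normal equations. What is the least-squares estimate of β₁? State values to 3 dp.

The normal system AᵀA·[β₁, β₀]ᵀ = Aᵀf is [[136, 12]; [12, 6]]·[β₁, β₀]ᵀ = [-111, -5]ᵀ.
Determinant 136·6 − 12² = 672.
β₁ = ((-111)·6 − 12·(-5))/672 = -101/112; β₀ = (136·(-5) − 12·(-111))/672 = 163/168.

β₁ = -0.902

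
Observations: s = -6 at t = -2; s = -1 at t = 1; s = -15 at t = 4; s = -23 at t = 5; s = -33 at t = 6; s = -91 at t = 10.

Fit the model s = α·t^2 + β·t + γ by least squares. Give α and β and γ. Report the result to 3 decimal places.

α = -0.935, β = 0.350, γ = -1.221

Entries of MᵀM: Σt^2·t^2 = 12194, Σt^2·t = 1398, Σt^2 = 182, Σt·t = 182, Σt = 24, Σ1 = 6.
Moment sums: Σt^2·s = -11128, Σt·s = -1272, Σs = -169.
MᵀM·[α, β, γ]ᵀ = Mᵀs becomes [[12194, 1398, 182]; [1398, 182, 24]; [182, 24, 6]]·[α, β, γ]ᵀ = [-11128, -1272, -169]ᵀ.
Inverting the 3×3 Gram matrix, [α, β, γ]ᵀ = [-35047/37502, 13143/37502, -22893/18751]ᵀ.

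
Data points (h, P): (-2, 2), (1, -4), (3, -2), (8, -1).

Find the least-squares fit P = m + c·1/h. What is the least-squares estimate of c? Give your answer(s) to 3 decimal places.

With design matrix X, XᵀX = [[4, 23/24]; [23/24, 793/576]] and XᵀP = [-5, -139/24]ᵀ.
Eliminating c: (793/576)·(row 1) − (23/24)·(row 2) gives (881/192)·m = (793/576)·(-5) − (23/24)·(-139/24) = -4/3, so m = -256/881.
Then c = ((-139/24) − (23/24)·(-256/881))/(793/576) = -3528/881.

c = -4.005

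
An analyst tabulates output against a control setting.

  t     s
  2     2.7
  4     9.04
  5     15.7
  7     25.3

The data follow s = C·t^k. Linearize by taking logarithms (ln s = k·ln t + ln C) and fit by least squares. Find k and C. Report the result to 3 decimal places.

k = 1.816, C = 0.768

With ln sᵢ as the transformed response and ln tᵢ as the regressor:
XᵀX = [[8.7791, 5.6348]; [5.6348, 4]], rhs = [14.4593, 9.1794]ᵀ  (here Σln t = 5.6348, Σ(ln t)² = 8.7791, Σln s = 9.1794, Σln t·ln s = 14.4593).
Δ = 8.7791·4 − (5.6348)² = 3.3656; k = (14.4593·4 − 5.6348·9.1794)/3.3656 = 1.81643, ln C = (8.7791·9.1794 − 5.6348·14.4593)/3.3656 = -0.26395, so C = exp(-0.26395) = 0.76801.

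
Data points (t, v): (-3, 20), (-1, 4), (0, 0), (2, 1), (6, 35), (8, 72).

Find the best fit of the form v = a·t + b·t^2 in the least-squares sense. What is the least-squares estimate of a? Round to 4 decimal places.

a = -2.5112

From the data, Σt·t = 114, Σt·t^2 = 708, Σt^2·t^2 = 5490.
Moment sums: Σt·v = 724, Σt^2·v = 6056.
Determinant 114·5490 − 708² = 124596.
a = (724·5490 − 708·6056)/124596 = -26074/10383; b = (114·6056 − 708·724)/124596 = 14816/10383.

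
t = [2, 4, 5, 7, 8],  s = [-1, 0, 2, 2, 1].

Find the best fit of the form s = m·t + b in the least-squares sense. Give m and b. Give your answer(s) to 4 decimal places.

m = 0.4035, b = -1.2982

With design matrix A, AᵀA = [[158, 26]; [26, 5]] and Aᵀs = [30, 4]ᵀ.
Δ = 158·5 − 26² = 114.
m = (30·5 − 26·4)/114 = 23/57; b = (158·4 − 26·30)/114 = -74/57.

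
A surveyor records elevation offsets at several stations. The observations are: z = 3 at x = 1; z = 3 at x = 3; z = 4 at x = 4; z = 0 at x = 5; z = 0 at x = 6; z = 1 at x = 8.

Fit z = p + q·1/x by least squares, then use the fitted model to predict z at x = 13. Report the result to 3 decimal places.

ẑ = 1.175

The normal system MᵀM·[p, q]ᵀ = Mᵀz is [[6, 83/40]; [83/40, 18101/14400]]·[p, q]ᵀ = [11, 41/8]ᵀ.
Δ = 6·(18101/14400) − (83/40)² = 3107/960.
p = (11·(18101/14400) − (83/40)·(41/8))/(3107/960) = 45976/46605; q = (6·(41/8) − (83/40)·11)/(3107/960) = 7608/3107.
At x = 13: ẑ = (45976/46605)·(1) + (7608/3107)·(1/13) = 711808/605865.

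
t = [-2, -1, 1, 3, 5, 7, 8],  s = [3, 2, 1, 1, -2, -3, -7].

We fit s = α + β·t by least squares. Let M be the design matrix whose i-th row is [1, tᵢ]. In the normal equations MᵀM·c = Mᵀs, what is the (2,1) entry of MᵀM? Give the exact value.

21

Row 2 ↔ basis t, column 1 ↔ basis 1, so (MᵀM)_{2,1} = Σᵢ t = (-2)·(1) + (-1)·(1) + (1)·(1) + (3)·(1) + (5)·(1) + (7)·(1) + (8)·(1) = 21.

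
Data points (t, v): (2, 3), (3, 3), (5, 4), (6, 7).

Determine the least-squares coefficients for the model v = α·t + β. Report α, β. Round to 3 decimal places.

α = 0.900, β = 0.650

The normal system AᵀA·[α, β]ᵀ = Aᵀv is [[74, 16]; [16, 4]]·[α, β]ᵀ = [77, 17]ᵀ.
Eliminating β: 4·(row 1) − 16·(row 2) gives 40·α = 4·77 − 16·17 = 36, so α = 9/10.
Then β = (17 − 16·(9/10))/4 = 13/20.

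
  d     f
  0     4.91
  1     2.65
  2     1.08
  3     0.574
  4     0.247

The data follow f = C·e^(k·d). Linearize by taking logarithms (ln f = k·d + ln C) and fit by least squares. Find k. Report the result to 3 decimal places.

k = -0.751

Taking logs, ln f = k·d + ln C, so regress ln f on d.
Sums: Σd = 10.0000, Σ(d)² = 30.0000, Σln f = 0.6893, Σd·ln f = -6.1304.
Normal system: [[30.0000, 10.0000]; [10.0000, 5]]·[k, ln C]ᵀ = [-6.1304, 0.6893]ᵀ.
Δ = 30.0000·5 − (10.0000)² = 50.0000; k = (-6.1304·5 − 10.0000·0.6893)/50.0000 = -0.75090, ln C = (30.0000·0.6893 − 10.0000·-6.1304)/50.0000 = 1.63965.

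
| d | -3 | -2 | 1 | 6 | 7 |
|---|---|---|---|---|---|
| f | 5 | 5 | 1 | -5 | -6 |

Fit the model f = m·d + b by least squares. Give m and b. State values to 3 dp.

AᵀA·[m, b]ᵀ = Aᵀf reads: 99·m + 9·b = -96;  9·m + 5·b = 0.
(Σd·d = 99, Σd = 9, Σ1 = 5, Σd·f = -96, Σf = 0.)
det = 99·5 − 9² = 414.
m = ((-96)·5 − 9·0)/414 = -80/69; b = (99·0 − 9·(-96))/414 = 48/23.

m = -1.159, b = 2.087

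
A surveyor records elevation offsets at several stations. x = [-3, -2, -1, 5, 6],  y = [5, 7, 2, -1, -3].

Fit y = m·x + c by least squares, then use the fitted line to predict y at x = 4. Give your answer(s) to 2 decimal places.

The normal equations are: 75·m + 5·c = -54;  5·m + 5·c = 10.
Determinant 75·5 − 5² = 350.
m = ((-54)·5 − 5·10)/350 = -32/35; c = (75·10 − 5·(-54))/350 = 102/35.
At x = 4: ŷ = (-32/35)·(4) + (102/35)·(1) = -26/35.

ŷ = -0.74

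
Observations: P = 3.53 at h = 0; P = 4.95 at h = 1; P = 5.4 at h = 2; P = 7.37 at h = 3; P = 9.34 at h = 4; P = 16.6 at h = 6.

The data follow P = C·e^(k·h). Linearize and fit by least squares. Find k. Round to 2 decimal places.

k = 0.25

Linearized form: ln P = k·h + ln C. From the 6 transformed points,
XᵀX = [[66.0000, 16.0000]; [16.0000, 6]], rhs = [36.7581, 11.5882]ᵀ  (here Σh = 16.0000, Σ(h)² = 66.0000, Σln P = 11.5882, Σh·ln P = 36.7581).
Solving (det = 140.0000): k = 0.25098, ln C = 1.26209.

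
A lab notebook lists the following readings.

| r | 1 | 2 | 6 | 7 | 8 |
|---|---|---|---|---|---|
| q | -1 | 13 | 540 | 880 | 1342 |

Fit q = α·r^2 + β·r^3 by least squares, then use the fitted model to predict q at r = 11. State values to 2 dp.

q̂ = 3620.71

Forming XᵀX = [[7810, 57384]; [57384, 426514]] and Xᵀq = [148499, 1105687]ᵀ gives XᵀX·[α, β]ᵀ = Xᵀq.
det = 7810·426514 − 57384² = 38150884.
α = (148499·426514 − 57384·1105687)/38150884 = -55920161/19075442; β = (7810·1105687 − 57384·148499)/38150884 = 56974427/19075442.
At r = 11: q̂ = (-55920161/19075442)·(121) + (56974427/19075442)·(1331) = 34533311428/9537721.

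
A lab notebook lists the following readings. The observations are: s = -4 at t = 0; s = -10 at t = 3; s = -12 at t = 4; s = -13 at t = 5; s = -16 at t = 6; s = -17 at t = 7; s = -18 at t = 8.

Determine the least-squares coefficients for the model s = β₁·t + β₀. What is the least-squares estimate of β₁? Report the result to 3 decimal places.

β₁ = -1.789

Forming MᵀM = [[199, 33]; [33, 7]] and Mᵀs = [-502, -90]ᵀ gives MᵀM·[β₁, β₀]ᵀ = Mᵀs.
Determinant 199·7 − 33² = 304.
β₁ = ((-502)·7 − 33·(-90))/304 = -34/19; β₀ = (199·(-90) − 33·(-502))/304 = -84/19.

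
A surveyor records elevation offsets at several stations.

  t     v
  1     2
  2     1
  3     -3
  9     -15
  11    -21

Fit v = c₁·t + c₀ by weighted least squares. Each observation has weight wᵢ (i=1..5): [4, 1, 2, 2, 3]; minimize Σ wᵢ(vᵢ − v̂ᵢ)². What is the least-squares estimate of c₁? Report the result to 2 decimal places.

c₁ = -2.26

MᵀWM·[c₁, c₀]ᵀ = MᵀWv reads: 551·c₁ + 63·c₀ = -971;  63·c₁ + 12·c₀ = -90.
Eliminating c₀: 12·(row 1) − 63·(row 2) gives 2643·c₁ = 12·(-971) − 63·(-90) = -5982, so c₁ = -1994/881.
Then c₀ = ((-90) − 63·(-1994/881))/12 = 3861/881.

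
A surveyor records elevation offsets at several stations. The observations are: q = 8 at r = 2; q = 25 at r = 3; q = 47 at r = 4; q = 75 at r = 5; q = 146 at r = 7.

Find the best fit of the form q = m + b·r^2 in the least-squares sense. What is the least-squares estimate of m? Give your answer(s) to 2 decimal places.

From the data, Σ1 = 5, Σr^2 = 103, Σr^2·r^2 = 3379.
Moment sums: Σq = 301, Σr^2·q = 10038.
Normal equations: [[5, 103]; [103, 3379]]·[m, b]ᵀ = [301, 10038]ᵀ.
Δ = 5·3379 − 103² = 6286.
m = (301·3379 − 103·10038)/6286 = -2405/898; b = (5·10038 − 103·301)/6286 = 2741/898.

m = -2.68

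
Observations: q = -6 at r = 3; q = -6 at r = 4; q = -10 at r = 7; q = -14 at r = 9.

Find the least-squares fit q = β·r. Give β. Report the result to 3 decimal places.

β = -1.535

From the data, Σr·r = 155.
Moment sums: Σr·q = -238.
AᵀA·[β]ᵀ = Aᵀq becomes [[155]]·[β]ᵀ = [-238]ᵀ.
Hence β = -238 / 155 ≈ -1.53548.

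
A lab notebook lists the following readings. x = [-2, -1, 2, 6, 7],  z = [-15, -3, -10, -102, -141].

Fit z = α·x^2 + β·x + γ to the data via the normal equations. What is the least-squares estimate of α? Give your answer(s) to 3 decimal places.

Forming MᵀM = [[3730, 558, 94]; [558, 94, 12]; [94, 12, 5]] and Mᵀz = [-10684, -1586, -271]ᵀ gives MᵀM·[α, β, γ]ᵀ = Mᵀz.
Solving the 3×3 system (Gaussian elimination) gives α = -33389/10928, β = 13409/10928, γ = 1617/5464.

α = -3.055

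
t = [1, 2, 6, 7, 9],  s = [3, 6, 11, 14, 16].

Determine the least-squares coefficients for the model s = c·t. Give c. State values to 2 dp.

Normal-equation sums: Σt·t = 171.
Moment sums: Σt·s = 323.
So AᵀA·[c]ᵀ = Aᵀs: [[171]]·[c]ᵀ = [323]ᵀ.
Hence c = 323 / 171 ≈ 1.88889.

c = 1.89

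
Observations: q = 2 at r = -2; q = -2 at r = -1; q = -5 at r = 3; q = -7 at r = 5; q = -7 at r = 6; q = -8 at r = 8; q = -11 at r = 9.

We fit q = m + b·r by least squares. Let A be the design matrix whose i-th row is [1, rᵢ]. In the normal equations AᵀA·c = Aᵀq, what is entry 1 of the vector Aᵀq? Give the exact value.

Entry 1 ↔ basis 1, so (Aᵀq)_{1} = Σᵢ qᵢ = (1)·(2) + (1)·(-2) + (1)·(-5) + (1)·(-7) + (1)·(-7) + (1)·(-8) + (1)·(-11) = -38.

-38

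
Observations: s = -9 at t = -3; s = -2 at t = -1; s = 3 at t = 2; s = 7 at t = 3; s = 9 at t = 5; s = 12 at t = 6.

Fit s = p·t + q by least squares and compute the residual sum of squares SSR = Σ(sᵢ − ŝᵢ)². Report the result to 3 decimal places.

SSR = 6.517

Entries of AᵀA: Σt·t = 84, Σt = 12, Σ1 = 6.
Right-hand side: Σt·s = 173, Σs = 20.
So AᵀA·[p, q]ᵀ = Aᵀs: [[84, 12]; [12, 6]]·[p, q]ᵀ = [173, 20]ᵀ.
Δ = 84·6 − 12² = 360.
p = (173·6 − 12·20)/360 = 133/60; q = (84·20 − 12·173)/360 = -11/10.
Residuals: -5/4, 79/60, -1/3, 29/20, -59/60, -1/5; SSR = 391/60.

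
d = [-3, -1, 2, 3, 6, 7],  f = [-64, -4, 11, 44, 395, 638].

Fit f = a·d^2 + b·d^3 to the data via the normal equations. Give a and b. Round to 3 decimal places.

a = -1.125, b = 2.019

Compute the Gram sums: Σd^2·d^2 = 3876, Σd^2·d^3 = 24614, Σd^3·d^3 = 165828.
Right-hand side: Σd^2·f = 45342, Σd^3·f = 307162.
Normal equations: [[3876, 24614]; [24614, 165828]]·[a, b]ᵀ = [45342, 307162]ᵀ.
Determinant 3876·165828 − 24614² = 36900332.
a = (45342·165828 − 24614·307162)/36900332 = -10378073/9225083; b = (3876·307162 − 24614·45342)/36900332 = 18627981/9225083.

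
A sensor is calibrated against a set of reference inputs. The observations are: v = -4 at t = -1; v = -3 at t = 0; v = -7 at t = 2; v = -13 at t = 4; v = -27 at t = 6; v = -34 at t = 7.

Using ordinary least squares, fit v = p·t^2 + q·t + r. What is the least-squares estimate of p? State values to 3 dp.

Sums needed: Σt^2·t^2 = 3970, Σt^2·t = 630, Σt^2 = 106, Σt·t = 106, Σt = 18, Σ1 = 6.
For Mᵀv: Σt^2·v = -2878, Σt·v = -462, Σv = -88.
So MᵀM·[p, q, r]ᵀ = Mᵀv: [[3970, 630, 106]; [630, 106, 18]; [106, 18, 6]]·[p, q, r]ᵀ = [-2878, -462, -88]ᵀ.
Row-reducing yields p = -203/338, q = -69/338, r = -582/169.

p = -0.601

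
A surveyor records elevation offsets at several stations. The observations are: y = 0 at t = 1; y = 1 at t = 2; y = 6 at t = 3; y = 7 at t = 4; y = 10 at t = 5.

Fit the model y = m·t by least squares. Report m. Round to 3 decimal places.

m = 1.782

Sums needed: Σt·t = 55.
And Σt·y = 98.
AᵀA·[m]ᵀ = Aᵀy becomes [[55]]·[m]ᵀ = [98]ᵀ.
m = 98/55 = 1.78182.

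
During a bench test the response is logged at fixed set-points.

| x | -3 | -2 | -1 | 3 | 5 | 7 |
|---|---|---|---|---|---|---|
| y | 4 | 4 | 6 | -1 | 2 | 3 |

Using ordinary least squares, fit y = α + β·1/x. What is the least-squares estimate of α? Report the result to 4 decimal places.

Forming AᵀA = [[6, -81/70]; [-81/70, 67589/44100]] and Aᵀy = [18, -928/105]ᵀ gives AᵀA·[α, β]ᵀ = Aᵀy.
Determinant 6·(67589/44100) − (-81/70)² = 23099/2940.
α = (18·(67589/44100) − (-81/70)·(-928/105))/(23099/2940) = 255198/115495; β = (6·(-928/105) − (-81/70)·18)/(23099/2940) = -94668/23099.

α = 2.2096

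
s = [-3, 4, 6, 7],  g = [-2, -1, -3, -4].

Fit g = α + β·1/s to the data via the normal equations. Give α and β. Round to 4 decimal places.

The normal system MᵀM·[α, β]ᵀ = Mᵀg is [[4, 19/84]; [19/84, 1565/7056]]·[α, β]ᵀ = [-10, -55/84]ᵀ.
Eliminating β: (1565/7056)·(row 1) − (19/84)·(row 2) gives (5899/7056)·α = (1565/7056)·(-10) − (19/84)·(-55/84) = -14605/7056, so α = -14605/5899.
Then β = ((-55/84) − (19/84)·(-14605/5899))/(1565/7056) = -2520/5899.

α = -2.4758, β = -0.4272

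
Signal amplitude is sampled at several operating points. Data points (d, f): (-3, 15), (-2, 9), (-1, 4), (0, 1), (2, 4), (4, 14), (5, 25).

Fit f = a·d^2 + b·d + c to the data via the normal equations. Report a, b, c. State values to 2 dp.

a = 1.16, b = -1.22, c = 1.37

Forming MᵀM = [[995, 161, 59]; [161, 59, 5]; [59, 5, 7]] and Mᵀf = [1040, 122, 72]ᵀ gives MᵀM·[a, b, c]ᵀ = Mᵀf.
Row-reducing yields a = 2278/1963, b = -367/302, c = 5389/3926.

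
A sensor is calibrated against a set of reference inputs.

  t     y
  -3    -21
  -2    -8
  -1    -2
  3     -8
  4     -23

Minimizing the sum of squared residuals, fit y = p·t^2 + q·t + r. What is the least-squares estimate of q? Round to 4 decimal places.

From the data, Σt^2·t^2 = 435, Σt^2·t = 55, Σt^2 = 39, Σt·t = 39, Σt = 1, Σ1 = 5.
And Σt^2·y = -663, Σt·y = -35, Σy = -62.
Inverting the 3×3 Gram matrix, [p, q, r]ᵀ = [-14735/7118, 13779/7118, 11957/3559]ᵀ.

q = 1.9358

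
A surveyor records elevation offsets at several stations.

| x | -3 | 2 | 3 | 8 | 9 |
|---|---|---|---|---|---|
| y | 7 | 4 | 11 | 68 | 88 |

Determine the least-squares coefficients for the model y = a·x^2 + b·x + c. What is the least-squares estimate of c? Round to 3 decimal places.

c = -0.641

Forming AᵀA = [[10835, 1249, 167]; [1249, 167, 19]; [167, 19, 5]] and Aᵀy = [11658, 1356, 178]ᵀ gives AᵀA·[a, b, c]ᵀ = Aᵀy.
Row-reducing yields a = 198/193, b = 301/579, c = -371/579.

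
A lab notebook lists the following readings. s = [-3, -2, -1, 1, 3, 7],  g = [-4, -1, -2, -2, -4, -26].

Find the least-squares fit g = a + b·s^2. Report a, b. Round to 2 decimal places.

a = -0.18, b = -0.52

With design matrix X, XᵀX = [[6, 73]; [73, 2581]] and Xᵀg = [-39, -1354]ᵀ.
Eliminating b: 2581·(row 1) − 73·(row 2) gives 10157·a = 2581·(-39) − 73·(-1354) = -1817, so a = -1817/10157.
Then b = ((-1354) − 73·(-1817/10157))/2581 = -5277/10157.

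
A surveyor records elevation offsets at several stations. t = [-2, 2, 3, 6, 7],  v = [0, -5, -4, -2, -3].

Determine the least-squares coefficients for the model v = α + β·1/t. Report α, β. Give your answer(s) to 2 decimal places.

Sums needed: Σ1 = 5, Σ1/t = 9/14, Σ1/t·1/t = 1163/1764.
Moment sums: Σv = -14, Σ1/t·v = -193/42.
So XᵀX·[α, β]ᵀ = Xᵀv: [[5, 9/14]; [9/14, 1163/1764]]·[α, β]ᵀ = [-14, -193/42]ᵀ.
det = 5·(1163/1764) − (9/14)² = 2543/882.
α = ((-14)·(1163/1764) − (9/14)·(-193/42))/(2543/882) = -11071/5086; β = (5·(-193/42) − (9/14)·(-14))/(2543/882) = -12327/2543.

α = -2.18, β = -4.85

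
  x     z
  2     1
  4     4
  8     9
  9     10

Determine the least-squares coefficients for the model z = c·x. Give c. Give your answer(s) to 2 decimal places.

c = 1.09

Entries of AᵀA: Σx·x = 165.
For Aᵀz: Σx·z = 180.
Normal equations: [[165]]·[c]ᵀ = [180]ᵀ.
Hence c = 180 / 165 ≈ 1.09091.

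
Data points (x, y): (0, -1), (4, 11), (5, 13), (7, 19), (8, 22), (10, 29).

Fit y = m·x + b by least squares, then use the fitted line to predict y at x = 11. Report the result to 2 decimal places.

Setting ∂/∂m … = 0 gives: 254·m + 34·b = 708;  34·m + 6·b = 93.
(Σx·x = 254, Σx = 34, Σ1 = 6, Σx·y = 708, Σy = 93.)
Δ = 254·6 − 34² = 368.
m = (708·6 − 34·93)/368 = 543/184; b = (254·93 − 34·708)/368 = -225/184.
At x = 11: ŷ = (543/184)·(11) + (-225/184)·(1) = 1437/46.

ŷ = 31.24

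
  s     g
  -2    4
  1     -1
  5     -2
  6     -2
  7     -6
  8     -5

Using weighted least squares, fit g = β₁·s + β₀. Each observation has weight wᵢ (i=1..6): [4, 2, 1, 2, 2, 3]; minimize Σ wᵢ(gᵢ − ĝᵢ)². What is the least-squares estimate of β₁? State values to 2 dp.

From the data, Σwᵢ·s·s = 405, Σwᵢ·s = 49, Σwᵢ·1 = 14.
For MᵀWg: Σwᵢ·s·g = -272, Σwᵢ·g = -19.
Normal equations: [[405, 49]; [49, 14]]·[β₁, β₀]ᵀ = [-272, -19]ᵀ.
Eliminating β₀: 14·(row 1) − 49·(row 2) gives 3269·β₁ = 14·(-272) − 49·(-19) = -2877, so β₁ = -411/467.
Then β₀ = ((-19) − 49·(-411/467))/14 = 5633/3269.

β₁ = -0.88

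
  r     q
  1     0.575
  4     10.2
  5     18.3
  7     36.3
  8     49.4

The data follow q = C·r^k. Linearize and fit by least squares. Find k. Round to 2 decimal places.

Let Y = ln q. Fitting Y = k·ln r + ln C by least squares:
Σln r = 7.0211, Σ(ln r)² = 12.6227, Σln q = 12.1677, Σln r·ln q = 22.9971.
Equations: 12.6227·k + 7.0211·ln C = 22.9971;  7.0211·k + 5·ln C = 12.1677.
Slope k = (n·Σln r·ln q − Σln r·Σln q)/(n·Σ(ln r)² − (Σln r)²) = (5·22.9971 − 7.0211·12.1677)/13.8181 = 2.13887; ln C = (Σln q − k·Σln r)/n = -0.56990.

k = 2.14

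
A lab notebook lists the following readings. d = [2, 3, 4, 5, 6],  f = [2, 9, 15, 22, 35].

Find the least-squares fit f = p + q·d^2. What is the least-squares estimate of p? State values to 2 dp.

p = -1.15

AᵀA·[p, q]ᵀ = Aᵀf reads: 5·p + 90·q = 83;  90·p + 2274·q = 2139.
(Σ1 = 5, Σd^2 = 90, Σd^2·d^2 = 2274, Σf = 83, Σd^2·f = 2139.)
Determinant 5·2274 − 90² = 3270.
p = (83·2274 − 90·2139)/3270 = -628/545; q = (5·2139 − 90·83)/3270 = 215/218.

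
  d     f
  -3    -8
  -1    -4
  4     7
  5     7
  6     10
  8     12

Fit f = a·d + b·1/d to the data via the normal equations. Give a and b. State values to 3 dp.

a = 1.512, b = 3.111

The normal equations are: 151·a + 6·b = 247;  6·a + (18101/14400)·b = 779/60.
det = 151·(18101/14400) − 6² = 2214851/14400.
a = (247·(18101/14400) − 6·(779/60))/(2214851/14400) = 3349187/2214851; b = (151·(779/60) − 6·247)/(2214851/14400) = 6890160/2214851.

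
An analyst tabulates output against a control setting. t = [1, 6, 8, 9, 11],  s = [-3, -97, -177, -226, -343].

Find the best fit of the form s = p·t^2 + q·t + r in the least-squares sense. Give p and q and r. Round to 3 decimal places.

p = -3.044, q = 2.543, r = -2.526

Entries of AᵀA: Σt^2·t^2 = 26595, Σt^2·t = 2789, Σt^2 = 303, Σt·t = 303, Σt = 35, Σ1 = 5.
Moment sums: Σt^2·s = -74632, Σt·s = -7808, Σs = -846.
Normal equations: [[26595, 2789, 303]; [2789, 303, 35]; [303, 35, 5]]·[p, q, r]ᵀ = [-74632, -7808, -846]ᵀ.
Solving the 3×3 system (Gaussian elimination) gives p = -119109/39127, q = 99505/39127, r = -98818/39127.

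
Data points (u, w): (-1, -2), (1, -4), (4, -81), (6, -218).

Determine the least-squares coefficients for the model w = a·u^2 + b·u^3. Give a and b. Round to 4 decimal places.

Sums needed: Σu^2·u^2 = 1554, Σu^2·u^3 = 8800, Σu^3·u^3 = 50754.
And Σu^2·w = -9150, Σu^3·w = -52274.
So AᵀA·[a, b]ᵀ = Aᵀw: [[1554, 8800]; [8800, 50754]]·[a, b]ᵀ = [-9150, -52274]ᵀ.
Δ = 1554·50754 − 8800² = 1431716.
a = ((-9150)·50754 − 8800·(-52274))/1431716 = -99725/32539; b = (1554·(-52274) − 8800·(-9150))/1431716 = -178449/357929.

a = -3.0648, b = -0.4986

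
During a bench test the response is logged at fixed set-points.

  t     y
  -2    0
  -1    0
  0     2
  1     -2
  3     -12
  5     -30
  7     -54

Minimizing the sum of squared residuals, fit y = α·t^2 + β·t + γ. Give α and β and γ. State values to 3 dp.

Normal-equation sums: Σt^2·t^2 = 3125, Σt^2·t = 487, Σt^2 = 89, Σt·t = 89, Σt = 13, Σ1 = 7.
For Aᵀy: Σt^2·y = -3506, Σt·y = -566, Σy = -96.
Normal equations: [[3125, 487, 89]; [487, 89, 13]; [89, 13, 7]]·[α, β, γ]ᵀ = [-3506, -566, -96]ᵀ.
Row-reducing yields α = -41113/45129, β = -65845/45129, γ = 8698/15043.

α = -0.911, β = -1.459, γ = 0.578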